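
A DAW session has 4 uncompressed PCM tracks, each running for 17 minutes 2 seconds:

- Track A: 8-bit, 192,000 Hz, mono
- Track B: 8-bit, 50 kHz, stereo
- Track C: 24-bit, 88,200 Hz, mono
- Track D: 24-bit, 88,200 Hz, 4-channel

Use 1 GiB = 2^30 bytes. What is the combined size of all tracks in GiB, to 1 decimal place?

17 minutes 2 seconds = 1,022 s.
Track A: 192,000 × 1,022 × 1 × 1 = 196,224,000 bytes.
Track B: 50,000 × 1,022 × 1 × 2 = 102,200,000 bytes.
Track C: 88,200 × 1,022 × 3 × 1 = 270,421,200 bytes.
Track D: 88,200 × 1,022 × 3 × 4 = 1,081,684,800 bytes.
Total = 1,650,530,000 bytes = 1.5 GiB.

1.5 GiB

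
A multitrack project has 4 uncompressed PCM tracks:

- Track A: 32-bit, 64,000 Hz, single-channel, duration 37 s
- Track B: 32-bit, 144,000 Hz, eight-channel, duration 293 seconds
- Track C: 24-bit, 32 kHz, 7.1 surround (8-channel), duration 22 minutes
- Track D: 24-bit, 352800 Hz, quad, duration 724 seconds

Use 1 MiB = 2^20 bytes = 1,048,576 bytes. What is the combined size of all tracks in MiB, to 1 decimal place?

5186.6 MiB

Track A: 64,000 × 37 × 4 × 1 = 9,472,000 bytes.
Track B: 144,000 × 293 × 4 × 8 = 1,350,144,000 bytes.
Track C: 22 minutes = 1,320 s; 32,000 × 1,320 × 3 × 8 = 1,013,760,000 bytes.
Track D: 352,800 × 724 × 3 × 4 = 3,065,126,400 bytes.
Total = 5,438,502,400 bytes = 5186.6 MiB.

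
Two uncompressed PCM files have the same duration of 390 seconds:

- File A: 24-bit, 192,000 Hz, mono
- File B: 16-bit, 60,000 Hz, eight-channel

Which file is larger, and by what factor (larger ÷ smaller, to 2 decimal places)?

File A: 192,000 × 3 × 1 = 576,000 bytes/s.
File B: 60,000 × 2 × 8 = 960,000 bytes/s.
File B is larger; ratio = 374,400,000 / 224,640,000 = 1.67.

File B, by a factor of 1.67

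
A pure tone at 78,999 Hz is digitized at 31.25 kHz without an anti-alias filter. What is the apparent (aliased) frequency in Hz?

14,751 Hz

Nyquist = 31,250/2 = 15,625 Hz; 78,999 Hz exceeds it.
Alias = |78,999 − 3×31,250| = |78,999 − 93,750| = 14,751 Hz.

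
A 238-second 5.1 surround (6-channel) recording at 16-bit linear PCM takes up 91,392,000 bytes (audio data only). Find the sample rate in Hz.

Bytes = sample_rate × seconds × bytes_per_sample × channels.
sample_rate = 91,392,000 / (238 × 2 × 6) = 91,392,000 / 2,856 = 32,000 Hz.

32,000 Hz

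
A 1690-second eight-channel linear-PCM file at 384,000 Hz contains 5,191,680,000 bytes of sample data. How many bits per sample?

Bytes per sample = 5,191,680,000 / (384,000 × 1,690 × 8) = 5,191,680,000 / 5,191,680,000 = 1.
Bit depth = 1 × 8 = 8 bits.

8 bits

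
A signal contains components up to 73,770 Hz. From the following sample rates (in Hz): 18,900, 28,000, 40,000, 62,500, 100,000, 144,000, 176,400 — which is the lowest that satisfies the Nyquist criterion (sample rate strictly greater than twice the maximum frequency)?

176,400 Hz

Need sample rate > 2 × 73,770 = 147,540 Hz.
Lowest listed rate above 147,540 Hz is 176,400 Hz.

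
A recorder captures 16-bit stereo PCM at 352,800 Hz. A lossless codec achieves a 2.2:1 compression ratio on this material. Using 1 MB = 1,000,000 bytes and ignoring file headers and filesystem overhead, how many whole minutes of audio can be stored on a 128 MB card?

Uncompressed byte rate = 352,800 × 2 × 2 = 1,411,200 bytes/s.
After 2.2:1 compression, effective rate ≈ 641454.55 bytes/s.
Capacity = 128 × 1,000,000 = 128,000,000 bytes.
128,000,000 / effective rate ≈ 199.55 s → 3 minutes.

3 minutes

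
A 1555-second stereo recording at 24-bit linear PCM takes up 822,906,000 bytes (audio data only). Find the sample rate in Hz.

Bytes = sample_rate × seconds × bytes_per_sample × channels.
sample_rate = 822,906,000 / (1,555 × 3 × 2) = 822,906,000 / 9,330 = 88,200 Hz.

88,200 Hz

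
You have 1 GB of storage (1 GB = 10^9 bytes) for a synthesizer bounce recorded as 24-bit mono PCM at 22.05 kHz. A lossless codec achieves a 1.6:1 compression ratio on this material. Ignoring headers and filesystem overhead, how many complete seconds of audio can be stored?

24,187 seconds

Uncompressed byte rate = 22,050 × 3 × 1 = 66,150 bytes/s.
After 1.6:1 compression, effective rate ≈ 41343.75 bytes/s.
Capacity = 1 × 1,000,000,000 = 1,000,000,000 bytes.
1,000,000,000 / effective rate ≈ 24187.45 s → 24,187 seconds.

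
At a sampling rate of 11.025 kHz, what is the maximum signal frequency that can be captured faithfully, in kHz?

Nyquist frequency = sample rate / 2 = 11,025 / 2 = 5.5125 kHz.

5.5125 kHz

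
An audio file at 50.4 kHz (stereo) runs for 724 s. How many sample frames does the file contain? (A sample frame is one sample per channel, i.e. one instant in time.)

36,489,600 sample frames

50,400 samples/s × 724 s = 36,489,600 frames.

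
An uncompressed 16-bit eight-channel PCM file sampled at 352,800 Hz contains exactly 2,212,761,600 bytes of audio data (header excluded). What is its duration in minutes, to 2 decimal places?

Byte rate = 352,800 × 2 × 8 = 5,644,800 bytes/s.
Duration = 2,212,761,600 / 5,644,800 = 392 s.
392 s / 60 = 6.53 minutes.

6.53 minutes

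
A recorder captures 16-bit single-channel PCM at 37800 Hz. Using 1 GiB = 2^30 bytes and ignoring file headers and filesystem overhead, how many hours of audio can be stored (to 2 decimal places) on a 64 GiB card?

252.50 hours

Uncompressed byte rate = 37,800 × 2 × 1 = 75,600 bytes/s.
Capacity = 64 × 1,073,741,824 = 68,719,476,736 bytes.
68,719,476,736 / 75,600 ≈ 908987.79 s → 252.50 hours.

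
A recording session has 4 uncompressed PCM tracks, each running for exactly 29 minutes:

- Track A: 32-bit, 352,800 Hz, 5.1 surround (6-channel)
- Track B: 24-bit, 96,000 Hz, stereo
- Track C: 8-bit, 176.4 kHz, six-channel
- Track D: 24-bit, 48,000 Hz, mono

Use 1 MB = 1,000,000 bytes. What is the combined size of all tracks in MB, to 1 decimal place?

17827.3 MB

exactly 29 minutes = 1,740 s.
Track A: 352,800 × 1,740 × 4 × 6 = 14,732,928,000 bytes.
Track B: 96,000 × 1,740 × 3 × 2 = 1,002,240,000 bytes.
Track C: 176,400 × 1,740 × 1 × 6 = 1,841,616,000 bytes.
Track D: 48,000 × 1,740 × 3 × 1 = 250,560,000 bytes.
Total = 17,827,344,000 bytes = 17827.3 MB.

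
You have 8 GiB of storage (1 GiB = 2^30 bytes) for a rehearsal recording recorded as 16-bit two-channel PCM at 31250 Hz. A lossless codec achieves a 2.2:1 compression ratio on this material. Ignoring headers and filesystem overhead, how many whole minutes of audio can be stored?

Uncompressed byte rate = 31,250 × 2 × 2 = 125,000 bytes/s.
After 2.2:1 compression, effective rate ≈ 56818.18 bytes/s.
Capacity = 8 × 1,073,741,824 = 8,589,934,592 bytes.
8,589,934,592 / effective rate ≈ 151182.85 s → 2,519 minutes.

2,519 minutes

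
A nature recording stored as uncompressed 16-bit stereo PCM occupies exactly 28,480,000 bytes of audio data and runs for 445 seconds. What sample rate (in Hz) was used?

16,000 Hz

Bytes = sample_rate × seconds × bytes_per_sample × channels.
sample_rate = 28,480,000 / (445 × 2 × 2) = 28,480,000 / 1,780 = 16,000 Hz.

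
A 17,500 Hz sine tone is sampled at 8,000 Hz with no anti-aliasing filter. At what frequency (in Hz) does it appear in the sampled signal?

1,500 Hz

Nyquist = 8,000/2 = 4,000 Hz; 17,500 Hz exceeds it.
Alias = |17,500 − 2×8,000| = |17,500 − 16,000| = 1,500 Hz.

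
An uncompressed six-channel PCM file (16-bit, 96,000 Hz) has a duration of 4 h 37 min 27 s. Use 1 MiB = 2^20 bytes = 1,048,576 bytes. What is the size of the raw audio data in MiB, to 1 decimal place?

Duration = 4 h 37 min 27 s = 16,647 s.
Bytes = 96,000 samples/s × 16,647 s × 2 bytes/sample × 6 ch = 19,177,344,000 bytes.
19,177,344,000 / 1,048,576 = 18288.9 MiB.

18288.9 MiB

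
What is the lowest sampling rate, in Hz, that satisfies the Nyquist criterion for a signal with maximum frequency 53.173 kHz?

Minimum sample rate = 2 × 53,173 Hz = 106,346 Hz.

106,346 Hz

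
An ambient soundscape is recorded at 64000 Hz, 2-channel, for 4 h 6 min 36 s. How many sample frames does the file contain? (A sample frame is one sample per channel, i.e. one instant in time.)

946,944,000 sample frames

4 h 6 min 36 s = 14,796 s.
64,000 samples/s × 14,796 s = 946,944,000 frames.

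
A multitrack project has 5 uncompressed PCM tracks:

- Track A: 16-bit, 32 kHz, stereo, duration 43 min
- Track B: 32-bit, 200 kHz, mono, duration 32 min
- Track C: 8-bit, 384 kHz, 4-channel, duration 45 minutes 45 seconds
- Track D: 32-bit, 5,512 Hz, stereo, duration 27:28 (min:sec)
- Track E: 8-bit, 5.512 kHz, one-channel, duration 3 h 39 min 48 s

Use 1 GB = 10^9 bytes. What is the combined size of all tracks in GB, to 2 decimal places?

Track A: 43 min = 2,580 s; 32,000 × 2,580 × 2 × 2 = 330,240,000 bytes.
Track B: 32 min = 1,920 s; 200,000 × 1,920 × 4 × 1 = 1,536,000,000 bytes.
Track C: 45 minutes 45 seconds = 2,745 s; 384,000 × 2,745 × 1 × 4 = 4,216,320,000 bytes.
Track D: 27:28 (min:sec) = 1,648 s; 5,512 × 1,648 × 4 × 2 = 72,670,208 bytes.
Track E: 3 h 39 min 48 s = 13,188 s; 5,512 × 13,188 × 1 × 1 = 72,692,256 bytes.
Total = 6,227,922,464 bytes = 6.23 GB.

6.23 GB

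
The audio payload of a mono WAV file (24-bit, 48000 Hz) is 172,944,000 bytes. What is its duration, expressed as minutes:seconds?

20:01

Byte rate = 48,000 × 3 × 1 = 144,000 bytes/s.
Duration = 172,944,000 / 144,000 = 1,201 s.
1,201 s = 20:01.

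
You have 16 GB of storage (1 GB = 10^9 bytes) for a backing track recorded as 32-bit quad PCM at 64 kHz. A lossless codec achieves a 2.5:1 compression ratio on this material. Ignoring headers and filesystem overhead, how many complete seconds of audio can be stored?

39,062 seconds

Uncompressed byte rate = 64,000 × 4 × 4 = 1,024,000 bytes/s.
After 2.5:1 compression, effective rate ≈ 409600 bytes/s.
Capacity = 16 × 1,000,000,000 = 16,000,000,000 bytes.
16,000,000,000 / effective rate ≈ 39062.5 s → 39,062 seconds.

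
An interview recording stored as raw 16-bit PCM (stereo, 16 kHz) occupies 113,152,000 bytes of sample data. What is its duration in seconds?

1,768 seconds

Byte rate = 16,000 × 2 × 2 = 64,000 bytes/s.
Duration = 113,152,000 / 64,000 = 1,768 s.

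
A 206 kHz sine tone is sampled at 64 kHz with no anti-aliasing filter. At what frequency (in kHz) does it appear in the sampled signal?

14 kHz

Nyquist = 64,000/2 = 32,000 Hz; 206,000 Hz exceeds it.
Alias = |206,000 − 3×64,000| = |206,000 − 192,000| = 14,000 Hz = 14 kHz.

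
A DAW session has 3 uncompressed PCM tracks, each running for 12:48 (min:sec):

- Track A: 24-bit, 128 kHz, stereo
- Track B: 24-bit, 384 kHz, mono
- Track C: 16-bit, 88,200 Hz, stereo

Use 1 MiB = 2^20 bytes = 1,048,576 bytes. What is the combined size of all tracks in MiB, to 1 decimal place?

12:48 (min:sec) = 768 s.
Track A: 128,000 × 768 × 3 × 2 = 589,824,000 bytes.
Track B: 384,000 × 768 × 3 × 1 = 884,736,000 bytes.
Track C: 88,200 × 768 × 2 × 2 = 270,950,400 bytes.
Total = 1,745,510,400 bytes = 1664.6 MiB.

1664.6 MiB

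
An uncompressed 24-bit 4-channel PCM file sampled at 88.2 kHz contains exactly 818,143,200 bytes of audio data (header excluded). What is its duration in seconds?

Byte rate = 88,200 × 3 × 4 = 1,058,400 bytes/s.
Duration = 818,143,200 / 1,058,400 = 773 s.

773 seconds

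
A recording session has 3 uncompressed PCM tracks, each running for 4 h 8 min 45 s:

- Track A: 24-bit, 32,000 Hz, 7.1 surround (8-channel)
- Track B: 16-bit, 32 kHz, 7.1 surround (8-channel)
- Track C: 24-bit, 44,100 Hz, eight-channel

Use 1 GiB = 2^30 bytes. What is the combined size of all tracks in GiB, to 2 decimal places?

4 h 8 min 45 s = 14,925 s.
Track A: 32,000 × 14,925 × 3 × 8 = 11,462,400,000 bytes.
Track B: 32,000 × 14,925 × 2 × 8 = 7,641,600,000 bytes.
Track C: 44,100 × 14,925 × 3 × 8 = 15,796,620,000 bytes.
Total = 34,900,620,000 bytes = 32.50 GiB.

32.50 GiB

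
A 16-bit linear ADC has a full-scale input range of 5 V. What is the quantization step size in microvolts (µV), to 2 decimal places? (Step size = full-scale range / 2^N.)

5 V / 2^16 = 5 / 65,536 V = 76.29 µV.

76.29 µV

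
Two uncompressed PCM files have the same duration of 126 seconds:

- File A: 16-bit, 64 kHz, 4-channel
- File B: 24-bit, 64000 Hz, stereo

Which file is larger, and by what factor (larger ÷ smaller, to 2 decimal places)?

File A, by a factor of 1.33

File A: 64,000 × 2 × 4 = 512,000 bytes/s.
File B: 64,000 × 3 × 2 = 384,000 bytes/s.
File A is larger; ratio = 64,512,000 / 48,384,000 = 1.33.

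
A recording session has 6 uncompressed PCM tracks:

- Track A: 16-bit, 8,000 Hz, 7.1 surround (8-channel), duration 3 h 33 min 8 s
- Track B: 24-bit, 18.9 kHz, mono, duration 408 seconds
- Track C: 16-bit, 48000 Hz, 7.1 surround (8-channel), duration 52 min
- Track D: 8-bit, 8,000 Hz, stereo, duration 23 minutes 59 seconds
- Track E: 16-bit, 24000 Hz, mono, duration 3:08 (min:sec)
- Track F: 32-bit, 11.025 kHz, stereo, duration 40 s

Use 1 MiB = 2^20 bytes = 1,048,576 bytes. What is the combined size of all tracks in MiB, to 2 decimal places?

Track A: 3 h 33 min 8 s = 12,788 s; 8,000 × 12,788 × 2 × 8 = 1,636,864,000 bytes.
Track B: 18,900 × 408 × 3 × 1 = 23,133,600 bytes.
Track C: 52 min = 3,120 s; 48,000 × 3,120 × 2 × 8 = 2,396,160,000 bytes.
Track D: 23 minutes 59 seconds = 1,439 s; 8,000 × 1,439 × 1 × 2 = 23,024,000 bytes.
Track E: 3:08 (min:sec) = 188 s; 24,000 × 188 × 2 × 1 = 9,024,000 bytes.
Track F: 11,025 × 40 × 4 × 2 = 3,528,000 bytes.
Total = 4,091,733,600 bytes = 3902.18 MiB.

3902.18 MiB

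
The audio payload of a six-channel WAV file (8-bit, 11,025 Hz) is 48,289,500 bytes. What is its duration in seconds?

730 seconds

Byte rate = 11,025 × 1 × 6 = 66,150 bytes/s.
Duration = 48,289,500 / 66,150 = 730 s.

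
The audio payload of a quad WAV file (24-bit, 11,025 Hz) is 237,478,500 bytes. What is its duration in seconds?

1,795 seconds

Byte rate = 11,025 × 3 × 4 = 132,300 bytes/s.
Duration = 237,478,500 / 132,300 = 1,795 s.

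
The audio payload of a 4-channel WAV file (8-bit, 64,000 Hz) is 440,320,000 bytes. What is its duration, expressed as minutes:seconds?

Byte rate = 64,000 × 1 × 4 = 256,000 bytes/s.
Duration = 440,320,000 / 256,000 = 1,720 s.
1,720 s = 28:40.

28:40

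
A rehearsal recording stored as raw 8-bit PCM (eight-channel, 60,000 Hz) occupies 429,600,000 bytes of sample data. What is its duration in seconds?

Byte rate = 60,000 × 1 × 8 = 480,000 bytes/s.
Duration = 429,600,000 / 480,000 = 895 s.

895 seconds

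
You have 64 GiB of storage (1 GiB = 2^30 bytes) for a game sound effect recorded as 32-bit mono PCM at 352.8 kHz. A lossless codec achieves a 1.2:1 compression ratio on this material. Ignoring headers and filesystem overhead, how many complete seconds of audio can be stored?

58,434 seconds

Uncompressed byte rate = 352,800 × 4 × 1 = 1,411,200 bytes/s.
After 1.2:1 compression, effective rate ≈ 1176000 bytes/s.
Capacity = 64 × 1,073,741,824 = 68,719,476,736 bytes.
68,719,476,736 / effective rate ≈ 58434.93 s → 58,434 seconds.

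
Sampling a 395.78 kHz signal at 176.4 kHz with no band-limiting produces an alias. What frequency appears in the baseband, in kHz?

42.98 kHz

Nyquist = 176,400/2 = 88,200 Hz; 395,780 Hz exceeds it.
Alias = |395,780 − 2×176,400| = |395,780 − 352,800| = 42,980 Hz = 42.98 kHz.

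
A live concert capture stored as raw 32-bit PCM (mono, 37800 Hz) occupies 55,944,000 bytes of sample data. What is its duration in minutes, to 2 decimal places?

Byte rate = 37,800 × 4 × 1 = 151,200 bytes/s.
Duration = 55,944,000 / 151,200 = 370 s.
370 s / 60 = 6.17 minutes.

6.17 minutes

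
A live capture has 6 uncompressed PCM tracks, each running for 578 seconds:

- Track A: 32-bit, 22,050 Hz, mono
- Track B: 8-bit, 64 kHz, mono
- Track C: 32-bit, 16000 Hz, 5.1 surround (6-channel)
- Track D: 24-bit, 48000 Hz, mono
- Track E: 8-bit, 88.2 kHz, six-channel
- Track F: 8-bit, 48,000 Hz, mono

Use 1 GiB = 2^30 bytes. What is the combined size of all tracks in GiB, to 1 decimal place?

0.7 GiB

Track A: 22,050 × 578 × 4 × 1 = 50,979,600 bytes.
Track B: 64,000 × 578 × 1 × 1 = 36,992,000 bytes.
Track C: 16,000 × 578 × 4 × 6 = 221,952,000 bytes.
Track D: 48,000 × 578 × 3 × 1 = 83,232,000 bytes.
Track E: 88,200 × 578 × 1 × 6 = 305,877,600 bytes.
Track F: 48,000 × 578 × 1 × 1 = 27,744,000 bytes.
Total = 726,777,200 bytes = 0.7 GiB.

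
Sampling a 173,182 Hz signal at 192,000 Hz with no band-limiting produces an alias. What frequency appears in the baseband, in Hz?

18,818 Hz

Nyquist = 192,000/2 = 96,000 Hz; 173,182 Hz exceeds it.
Alias = |173,182 − 1×192,000| = |173,182 − 192,000| = 18,818 Hz.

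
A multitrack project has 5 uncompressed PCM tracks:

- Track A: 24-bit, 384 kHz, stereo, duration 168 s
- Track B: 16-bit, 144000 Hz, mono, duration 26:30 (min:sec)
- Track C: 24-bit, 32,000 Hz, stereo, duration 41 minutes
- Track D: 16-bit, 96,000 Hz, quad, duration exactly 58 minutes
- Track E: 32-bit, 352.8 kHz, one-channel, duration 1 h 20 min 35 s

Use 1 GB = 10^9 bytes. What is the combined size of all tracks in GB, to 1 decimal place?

10.8 GB

Track A: 384,000 × 168 × 3 × 2 = 387,072,000 bytes.
Track B: 26:30 (min:sec) = 1,590 s; 144,000 × 1,590 × 2 × 1 = 457,920,000 bytes.
Track C: 41 minutes = 2,460 s; 32,000 × 2,460 × 3 × 2 = 472,320,000 bytes.
Track D: exactly 58 minutes = 3,480 s; 96,000 × 3,480 × 2 × 4 = 2,672,640,000 bytes.
Track E: 1 h 20 min 35 s = 4,835 s; 352,800 × 4,835 × 4 × 1 = 6,823,152,000 bytes.
Total = 10,813,104,000 bytes = 10.8 GB.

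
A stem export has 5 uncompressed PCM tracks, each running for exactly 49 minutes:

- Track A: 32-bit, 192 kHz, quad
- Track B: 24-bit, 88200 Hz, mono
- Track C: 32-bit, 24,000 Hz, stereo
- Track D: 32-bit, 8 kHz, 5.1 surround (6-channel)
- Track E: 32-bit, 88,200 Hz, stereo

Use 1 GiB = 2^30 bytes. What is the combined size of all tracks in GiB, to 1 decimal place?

exactly 49 minutes = 2,940 s.
Track A: 192,000 × 2,940 × 4 × 4 = 9,031,680,000 bytes.
Track B: 88,200 × 2,940 × 3 × 1 = 777,924,000 bytes.
Track C: 24,000 × 2,940 × 4 × 2 = 564,480,000 bytes.
Track D: 8,000 × 2,940 × 4 × 6 = 564,480,000 bytes.
Track E: 88,200 × 2,940 × 4 × 2 = 2,074,464,000 bytes.
Total = 13,013,028,000 bytes = 12.1 GiB.

12.1 GiB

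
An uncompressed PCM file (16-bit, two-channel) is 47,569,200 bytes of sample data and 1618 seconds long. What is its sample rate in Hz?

Bytes = sample_rate × seconds × bytes_per_sample × channels.
sample_rate = 47,569,200 / (1,618 × 2 × 2) = 47,569,200 / 6,472 = 7,350 Hz.

7,350 Hz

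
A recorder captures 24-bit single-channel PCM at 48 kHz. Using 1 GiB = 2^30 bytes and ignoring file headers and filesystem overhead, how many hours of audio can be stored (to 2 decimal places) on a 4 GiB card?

Uncompressed byte rate = 48,000 × 3 × 1 = 144,000 bytes/s.
Capacity = 4 × 1,073,741,824 = 4,294,967,296 bytes.
4,294,967,296 / 144,000 ≈ 29826.16 s → 8.29 hours.

8.29 hours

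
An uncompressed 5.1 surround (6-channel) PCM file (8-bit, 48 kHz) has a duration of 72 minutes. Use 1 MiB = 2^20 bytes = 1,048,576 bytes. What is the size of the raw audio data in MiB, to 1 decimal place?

Duration = 72 minutes = 4,320 s.
Bytes = 48,000 samples/s × 4,320 s × 1 bytes/sample × 6 ch = 1,244,160,000 bytes.
1,244,160,000 / 1,048,576 = 1186.5 MiB.

1186.5 MiB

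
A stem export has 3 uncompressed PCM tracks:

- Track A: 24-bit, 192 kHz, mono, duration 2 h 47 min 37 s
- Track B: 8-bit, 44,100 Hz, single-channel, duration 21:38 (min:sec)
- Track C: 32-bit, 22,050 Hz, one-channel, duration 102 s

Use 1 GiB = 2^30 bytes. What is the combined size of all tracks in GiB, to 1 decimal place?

Track A: 2 h 47 min 37 s = 10,057 s; 192,000 × 10,057 × 3 × 1 = 5,792,832,000 bytes.
Track B: 21:38 (min:sec) = 1,298 s; 44,100 × 1,298 × 1 × 1 = 57,241,800 bytes.
Track C: 22,050 × 102 × 4 × 1 = 8,996,400 bytes.
Total = 5,859,070,200 bytes = 5.5 GiB.

5.5 GiB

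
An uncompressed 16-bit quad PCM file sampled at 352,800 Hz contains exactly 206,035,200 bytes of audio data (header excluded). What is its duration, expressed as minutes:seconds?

Byte rate = 352,800 × 2 × 4 = 2,822,400 bytes/s.
Duration = 206,035,200 / 2,822,400 = 73 s.
73 s = 1:13.

1:13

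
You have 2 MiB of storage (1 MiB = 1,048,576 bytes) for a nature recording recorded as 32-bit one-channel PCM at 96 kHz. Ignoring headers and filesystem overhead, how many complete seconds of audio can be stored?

5 seconds

Uncompressed byte rate = 96,000 × 4 × 1 = 384,000 bytes/s.
Capacity = 2 × 1,048,576 = 2,097,152 bytes.
2,097,152 / 384,000 ≈ 5.46 s → 5 seconds.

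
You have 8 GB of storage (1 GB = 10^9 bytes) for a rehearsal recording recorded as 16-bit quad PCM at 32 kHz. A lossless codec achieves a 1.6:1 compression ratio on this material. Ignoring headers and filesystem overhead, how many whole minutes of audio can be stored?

Uncompressed byte rate = 32,000 × 2 × 4 = 256,000 bytes/s.
After 1.6:1 compression, effective rate ≈ 160000 bytes/s.
Capacity = 8 × 1,000,000,000 = 8,000,000,000 bytes.
8,000,000,000 / effective rate ≈ 50000 s → 833 minutes.

833 minutes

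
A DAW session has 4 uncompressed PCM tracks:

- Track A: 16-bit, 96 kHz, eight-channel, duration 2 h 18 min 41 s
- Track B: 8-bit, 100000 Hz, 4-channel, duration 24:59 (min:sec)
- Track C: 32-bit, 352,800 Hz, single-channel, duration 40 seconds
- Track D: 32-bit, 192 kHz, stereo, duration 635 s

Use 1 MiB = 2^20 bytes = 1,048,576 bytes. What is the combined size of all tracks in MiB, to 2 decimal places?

Track A: 2 h 18 min 41 s = 8,321 s; 96,000 × 8,321 × 2 × 8 = 12,781,056,000 bytes.
Track B: 24:59 (min:sec) = 1,499 s; 100,000 × 1,499 × 1 × 4 = 599,600,000 bytes.
Track C: 352,800 × 40 × 4 × 1 = 56,448,000 bytes.
Track D: 192,000 × 635 × 4 × 2 = 975,360,000 bytes.
Total = 14,412,464,000 bytes = 13744.80 MiB.

13744.80 MiB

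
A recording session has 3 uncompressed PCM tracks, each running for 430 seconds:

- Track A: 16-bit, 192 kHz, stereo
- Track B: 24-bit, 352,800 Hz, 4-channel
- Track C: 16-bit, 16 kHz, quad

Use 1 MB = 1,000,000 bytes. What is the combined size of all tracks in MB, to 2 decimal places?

Track A: 192,000 × 430 × 2 × 2 = 330,240,000 bytes.
Track B: 352,800 × 430 × 3 × 4 = 1,820,448,000 bytes.
Track C: 16,000 × 430 × 2 × 4 = 55,040,000 bytes.
Total = 2,205,728,000 bytes = 2205.73 MB.

2205.73 MB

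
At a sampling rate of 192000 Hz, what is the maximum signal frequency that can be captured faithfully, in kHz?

96 kHz

Nyquist frequency = sample rate / 2 = 192,000 / 2 = 96 kHz.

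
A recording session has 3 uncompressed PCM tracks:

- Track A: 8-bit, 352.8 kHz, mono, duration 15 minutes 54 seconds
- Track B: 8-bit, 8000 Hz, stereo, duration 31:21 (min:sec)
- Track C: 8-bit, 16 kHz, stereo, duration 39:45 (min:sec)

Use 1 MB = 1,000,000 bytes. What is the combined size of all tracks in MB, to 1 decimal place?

Track A: 15 minutes 54 seconds = 954 s; 352,800 × 954 × 1 × 1 = 336,571,200 bytes.
Track B: 31:21 (min:sec) = 1,881 s; 8,000 × 1,881 × 1 × 2 = 30,096,000 bytes.
Track C: 39:45 (min:sec) = 2,385 s; 16,000 × 2,385 × 1 × 2 = 76,320,000 bytes.
Total = 442,987,200 bytes = 443.0 MB.

443.0 MB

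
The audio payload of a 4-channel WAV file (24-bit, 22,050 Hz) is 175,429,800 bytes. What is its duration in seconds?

Byte rate = 22,050 × 3 × 4 = 264,600 bytes/s.
Duration = 175,429,800 / 264,600 = 663 s.

663 seconds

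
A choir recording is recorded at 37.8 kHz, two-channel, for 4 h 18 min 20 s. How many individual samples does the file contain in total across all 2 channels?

1,171,800,000 samples

4 h 18 min 20 s = 15,500 s.
37,800 × 15,500 s × 2 ch = 1,171,800,000 samples.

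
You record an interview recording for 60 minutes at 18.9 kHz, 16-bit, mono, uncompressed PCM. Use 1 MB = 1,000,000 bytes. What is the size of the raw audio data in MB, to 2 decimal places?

136.08 MB

Duration = 60 minutes = 3,600 s.
Bytes = 18,900 samples/s × 3,600 s × 2 bytes/sample × 1 ch = 136,080,000 bytes.
136,080,000 / 1,000,000 = 136.08 MB.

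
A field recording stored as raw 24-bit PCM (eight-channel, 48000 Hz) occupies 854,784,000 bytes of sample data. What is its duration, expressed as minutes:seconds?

12:22

Byte rate = 48,000 × 3 × 8 = 1,152,000 bytes/s.
Duration = 854,784,000 / 1,152,000 = 742 s.
742 s = 12:22.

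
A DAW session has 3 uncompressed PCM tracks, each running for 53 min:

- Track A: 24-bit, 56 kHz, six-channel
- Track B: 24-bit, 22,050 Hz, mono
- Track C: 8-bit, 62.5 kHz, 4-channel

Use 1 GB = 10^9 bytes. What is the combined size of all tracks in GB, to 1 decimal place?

4.2 GB

53 min = 3,180 s.
Track A: 56,000 × 3,180 × 3 × 6 = 3,205,440,000 bytes.
Track B: 22,050 × 3,180 × 3 × 1 = 210,357,000 bytes.
Track C: 62,500 × 3,180 × 1 × 4 = 795,000,000 bytes.
Total = 4,210,797,000 bytes = 4.2 GB.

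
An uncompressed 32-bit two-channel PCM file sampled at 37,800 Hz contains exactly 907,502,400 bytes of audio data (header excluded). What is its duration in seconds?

3,001 seconds

Byte rate = 37,800 × 4 × 2 = 302,400 bytes/s.
Duration = 907,502,400 / 302,400 = 3,001 s.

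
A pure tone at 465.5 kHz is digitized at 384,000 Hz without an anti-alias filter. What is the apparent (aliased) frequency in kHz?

81.5 kHz

Nyquist = 384,000/2 = 192,000 Hz; 465,500 Hz exceeds it.
Alias = |465,500 − 1×384,000| = |465,500 − 384,000| = 81,500 Hz = 81.5 kHz.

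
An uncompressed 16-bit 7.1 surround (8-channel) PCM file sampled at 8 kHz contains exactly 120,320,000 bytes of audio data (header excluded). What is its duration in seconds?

940 seconds

Byte rate = 8,000 × 2 × 8 = 128,000 bytes/s.
Duration = 120,320,000 / 128,000 = 940 s.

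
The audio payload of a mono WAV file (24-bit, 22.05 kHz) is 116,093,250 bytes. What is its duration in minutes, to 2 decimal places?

29.25 minutes

Byte rate = 22,050 × 3 × 1 = 66,150 bytes/s.
Duration = 116,093,250 / 66,150 = 1,755 s.
1,755 s / 60 = 29.25 minutes.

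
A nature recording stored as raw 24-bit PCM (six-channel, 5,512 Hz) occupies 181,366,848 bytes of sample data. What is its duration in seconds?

Byte rate = 5,512 × 3 × 6 = 99,216 bytes/s.
Duration = 181,366,848 / 99,216 = 1,828 s.

1,828 seconds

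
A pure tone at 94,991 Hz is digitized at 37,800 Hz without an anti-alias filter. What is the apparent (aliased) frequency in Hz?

Nyquist = 37,800/2 = 18,900 Hz; 94,991 Hz exceeds it.
Alias = |94,991 − 3×37,800| = |94,991 − 113,400| = 18,409 Hz.

18,409 Hz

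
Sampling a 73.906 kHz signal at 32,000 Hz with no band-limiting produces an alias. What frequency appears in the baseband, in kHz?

Nyquist = 32,000/2 = 16,000 Hz; 73,906 Hz exceeds it.
Alias = |73,906 − 2×32,000| = |73,906 − 64,000| = 9,906 Hz = 9.906 kHz.

9.906 kHz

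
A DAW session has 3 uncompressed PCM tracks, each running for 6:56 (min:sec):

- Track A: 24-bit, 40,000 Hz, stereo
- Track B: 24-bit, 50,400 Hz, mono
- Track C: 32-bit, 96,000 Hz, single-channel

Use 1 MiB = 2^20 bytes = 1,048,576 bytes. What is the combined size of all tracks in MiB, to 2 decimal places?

307.54 MiB

6:56 (min:sec) = 416 s.
Track A: 40,000 × 416 × 3 × 2 = 99,840,000 bytes.
Track B: 50,400 × 416 × 3 × 1 = 62,899,200 bytes.
Track C: 96,000 × 416 × 4 × 1 = 159,744,000 bytes.
Total = 322,483,200 bytes = 307.54 MiB.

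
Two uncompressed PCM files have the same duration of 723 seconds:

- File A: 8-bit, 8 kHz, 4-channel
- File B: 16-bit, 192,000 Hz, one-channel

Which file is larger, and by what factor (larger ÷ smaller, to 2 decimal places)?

File B, by a factor of 12.00

File A: 8,000 × 1 × 4 = 32,000 bytes/s.
File B: 192,000 × 2 × 1 = 384,000 bytes/s.
File B is larger; ratio = 277,632,000 / 23,136,000 = 12.00.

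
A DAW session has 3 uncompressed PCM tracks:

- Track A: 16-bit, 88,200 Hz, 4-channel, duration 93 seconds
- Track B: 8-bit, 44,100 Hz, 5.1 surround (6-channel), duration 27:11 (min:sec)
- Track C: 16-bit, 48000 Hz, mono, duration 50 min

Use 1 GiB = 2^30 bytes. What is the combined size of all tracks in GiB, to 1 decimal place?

0.7 GiB

Track A: 88,200 × 93 × 2 × 4 = 65,620,800 bytes.
Track B: 27:11 (min:sec) = 1,631 s; 44,100 × 1,631 × 1 × 6 = 431,562,600 bytes.
Track C: 50 min = 3,000 s; 48,000 × 3,000 × 2 × 1 = 288,000,000 bytes.
Total = 785,183,400 bytes = 0.7 GiB.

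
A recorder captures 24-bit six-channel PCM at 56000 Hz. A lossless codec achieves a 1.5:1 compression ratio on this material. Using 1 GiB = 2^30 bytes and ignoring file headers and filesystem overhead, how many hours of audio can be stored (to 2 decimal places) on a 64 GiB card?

28.41 hours

Uncompressed byte rate = 56,000 × 3 × 6 = 1,008,000 bytes/s.
After 1.5:1 compression, effective rate ≈ 672000 bytes/s.
Capacity = 64 × 1,073,741,824 = 68,719,476,736 bytes.
68,719,476,736 / effective rate ≈ 102261.13 s → 28.41 hours.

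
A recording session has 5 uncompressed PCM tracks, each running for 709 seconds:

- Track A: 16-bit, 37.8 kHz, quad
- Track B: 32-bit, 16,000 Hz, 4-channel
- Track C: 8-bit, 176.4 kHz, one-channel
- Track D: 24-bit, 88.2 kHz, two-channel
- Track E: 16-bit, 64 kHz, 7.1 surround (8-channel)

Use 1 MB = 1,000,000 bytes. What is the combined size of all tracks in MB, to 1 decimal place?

1622.2 MB

Track A: 37,800 × 709 × 2 × 4 = 214,401,600 bytes.
Track B: 16,000 × 709 × 4 × 4 = 181,504,000 bytes.
Track C: 176,400 × 709 × 1 × 1 = 125,067,600 bytes.
Track D: 88,200 × 709 × 3 × 2 = 375,202,800 bytes.
Track E: 64,000 × 709 × 2 × 8 = 726,016,000 bytes.
Total = 1,622,192,000 bytes = 1622.2 MB.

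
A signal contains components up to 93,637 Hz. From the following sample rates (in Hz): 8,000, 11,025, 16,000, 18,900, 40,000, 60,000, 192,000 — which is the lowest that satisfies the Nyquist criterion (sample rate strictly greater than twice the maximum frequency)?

Need sample rate > 2 × 93,637 = 187,274 Hz.
Lowest listed rate above 187,274 Hz is 192,000 Hz.

192,000 Hz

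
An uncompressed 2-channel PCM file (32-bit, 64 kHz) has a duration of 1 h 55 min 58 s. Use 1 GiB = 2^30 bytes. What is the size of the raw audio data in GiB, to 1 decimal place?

Duration = 1 h 55 min 58 s = 6,958 s.
Bytes = 64,000 samples/s × 6,958 s × 4 bytes/sample × 2 ch = 3,562,496,000 bytes.
3,562,496,000 / 1,073,741,824 = 3.3 GiB.

3.3 GiB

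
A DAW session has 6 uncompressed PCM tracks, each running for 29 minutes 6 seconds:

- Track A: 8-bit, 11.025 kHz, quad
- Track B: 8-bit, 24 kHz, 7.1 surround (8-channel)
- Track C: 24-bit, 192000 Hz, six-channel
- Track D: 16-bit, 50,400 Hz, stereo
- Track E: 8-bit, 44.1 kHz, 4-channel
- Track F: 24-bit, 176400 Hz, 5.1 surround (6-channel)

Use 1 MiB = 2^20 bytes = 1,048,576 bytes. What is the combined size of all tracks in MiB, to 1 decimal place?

29 minutes 6 seconds = 1,746 s.
Track A: 11,025 × 1,746 × 1 × 4 = 76,998,600 bytes.
Track B: 24,000 × 1,746 × 1 × 8 = 335,232,000 bytes.
Track C: 192,000 × 1,746 × 3 × 6 = 6,034,176,000 bytes.
Track D: 50,400 × 1,746 × 2 × 2 = 351,993,600 bytes.
Track E: 44,100 × 1,746 × 1 × 4 = 307,994,400 bytes.
Track F: 176,400 × 1,746 × 3 × 6 = 5,543,899,200 bytes.
Total = 12,650,293,800 bytes = 12064.3 MiB.

12064.3 MiB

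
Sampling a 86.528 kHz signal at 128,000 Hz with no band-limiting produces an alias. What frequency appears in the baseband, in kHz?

41.472 kHz

Nyquist = 128,000/2 = 64,000 Hz; 86,528 Hz exceeds it.
Alias = |86,528 − 1×128,000| = |86,528 − 128,000| = 41,472 Hz = 41.472 kHz.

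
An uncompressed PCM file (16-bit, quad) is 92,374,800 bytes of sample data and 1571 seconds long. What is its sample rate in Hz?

Bytes = sample_rate × seconds × bytes_per_sample × channels.
sample_rate = 92,374,800 / (1,571 × 2 × 4) = 92,374,800 / 12,568 = 7,350 Hz.

7,350 Hz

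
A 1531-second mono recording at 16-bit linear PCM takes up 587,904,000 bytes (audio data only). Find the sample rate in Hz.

192,000 Hz

Bytes = sample_rate × seconds × bytes_per_sample × channels.
sample_rate = 587,904,000 / (1,531 × 2 × 1) = 587,904,000 / 3,062 = 192,000 Hz.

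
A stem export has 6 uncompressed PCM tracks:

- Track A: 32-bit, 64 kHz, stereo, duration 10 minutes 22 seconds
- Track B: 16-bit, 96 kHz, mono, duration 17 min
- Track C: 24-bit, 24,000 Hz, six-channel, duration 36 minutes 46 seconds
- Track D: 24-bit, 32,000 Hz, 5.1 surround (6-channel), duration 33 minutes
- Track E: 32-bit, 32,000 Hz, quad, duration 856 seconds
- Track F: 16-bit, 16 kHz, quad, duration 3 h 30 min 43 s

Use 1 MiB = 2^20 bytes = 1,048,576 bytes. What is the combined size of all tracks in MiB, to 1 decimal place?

4448.3 MiB

Track A: 10 minutes 22 seconds = 622 s; 64,000 × 622 × 4 × 2 = 318,464,000 bytes.
Track B: 17 min = 1,020 s; 96,000 × 1,020 × 2 × 1 = 195,840,000 bytes.
Track C: 36 minutes 46 seconds = 2,206 s; 24,000 × 2,206 × 3 × 6 = 952,992,000 bytes.
Track D: 33 minutes = 1,980 s; 32,000 × 1,980 × 3 × 6 = 1,140,480,000 bytes.
Track E: 32,000 × 856 × 4 × 4 = 438,272,000 bytes.
Track F: 3 h 30 min 43 s = 12,643 s; 16,000 × 12,643 × 2 × 4 = 1,618,304,000 bytes.
Total = 4,664,352,000 bytes = 4448.3 MiB.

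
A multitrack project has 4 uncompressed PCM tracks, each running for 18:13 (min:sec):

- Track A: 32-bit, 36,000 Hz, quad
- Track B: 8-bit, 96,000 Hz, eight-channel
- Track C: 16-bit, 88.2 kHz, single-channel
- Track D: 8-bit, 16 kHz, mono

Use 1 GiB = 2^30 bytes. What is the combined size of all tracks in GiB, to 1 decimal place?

18:13 (min:sec) = 1,093 s.
Track A: 36,000 × 1,093 × 4 × 4 = 629,568,000 bytes.
Track B: 96,000 × 1,093 × 1 × 8 = 839,424,000 bytes.
Track C: 88,200 × 1,093 × 2 × 1 = 192,805,200 bytes.
Track D: 16,000 × 1,093 × 1 × 1 = 17,488,000 bytes.
Total = 1,679,285,200 bytes = 1.6 GiB.

1.6 GiB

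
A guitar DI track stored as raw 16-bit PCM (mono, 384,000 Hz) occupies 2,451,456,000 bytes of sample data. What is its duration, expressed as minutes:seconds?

Byte rate = 384,000 × 2 × 1 = 768,000 bytes/s.
Duration = 2,451,456,000 / 768,000 = 3,192 s.
3,192 s = 53:12.

53:12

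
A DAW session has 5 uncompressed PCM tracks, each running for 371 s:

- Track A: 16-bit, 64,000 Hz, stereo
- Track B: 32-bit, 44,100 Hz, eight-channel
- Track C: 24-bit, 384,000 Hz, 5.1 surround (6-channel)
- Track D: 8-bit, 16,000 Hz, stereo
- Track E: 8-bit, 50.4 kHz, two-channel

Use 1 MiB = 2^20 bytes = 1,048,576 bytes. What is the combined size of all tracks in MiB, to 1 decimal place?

3082.4 MiB

Track A: 64,000 × 371 × 2 × 2 = 94,976,000 bytes.
Track B: 44,100 × 371 × 4 × 8 = 523,555,200 bytes.
Track C: 384,000 × 371 × 3 × 6 = 2,564,352,000 bytes.
Track D: 16,000 × 371 × 1 × 2 = 11,872,000 bytes.
Track E: 50,400 × 371 × 1 × 2 = 37,396,800 bytes.
Total = 3,232,152,000 bytes = 3082.4 MiB.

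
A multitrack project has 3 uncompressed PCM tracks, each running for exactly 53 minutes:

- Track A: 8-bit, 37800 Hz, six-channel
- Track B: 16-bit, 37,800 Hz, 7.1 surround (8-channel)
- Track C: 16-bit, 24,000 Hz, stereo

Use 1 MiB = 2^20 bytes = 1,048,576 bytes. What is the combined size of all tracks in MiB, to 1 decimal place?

2813.1 MiB

exactly 53 minutes = 3,180 s.
Track A: 37,800 × 3,180 × 1 × 6 = 721,224,000 bytes.
Track B: 37,800 × 3,180 × 2 × 8 = 1,923,264,000 bytes.
Track C: 24,000 × 3,180 × 2 × 2 = 305,280,000 bytes.
Total = 2,949,768,000 bytes = 2813.1 MiB.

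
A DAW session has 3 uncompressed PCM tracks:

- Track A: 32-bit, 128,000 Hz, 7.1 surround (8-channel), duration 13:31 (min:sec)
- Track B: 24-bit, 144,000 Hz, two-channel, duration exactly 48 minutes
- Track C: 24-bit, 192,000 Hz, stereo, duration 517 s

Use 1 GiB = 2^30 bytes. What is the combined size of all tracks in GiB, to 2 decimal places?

5.97 GiB

Track A: 13:31 (min:sec) = 811 s; 128,000 × 811 × 4 × 8 = 3,321,856,000 bytes.
Track B: exactly 48 minutes = 2,880 s; 144,000 × 2,880 × 3 × 2 = 2,488,320,000 bytes.
Track C: 192,000 × 517 × 3 × 2 = 595,584,000 bytes.
Total = 6,405,760,000 bytes = 5.97 GiB.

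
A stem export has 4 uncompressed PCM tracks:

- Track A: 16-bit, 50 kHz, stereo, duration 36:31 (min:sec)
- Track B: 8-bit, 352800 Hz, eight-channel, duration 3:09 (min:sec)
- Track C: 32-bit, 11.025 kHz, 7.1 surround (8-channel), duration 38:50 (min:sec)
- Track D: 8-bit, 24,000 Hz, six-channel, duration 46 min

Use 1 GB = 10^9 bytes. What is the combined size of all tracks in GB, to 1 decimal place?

2.2 GB

Track A: 36:31 (min:sec) = 2,191 s; 50,000 × 2,191 × 2 × 2 = 438,200,000 bytes.
Track B: 3:09 (min:sec) = 189 s; 352,800 × 189 × 1 × 8 = 533,433,600 bytes.
Track C: 38:50 (min:sec) = 2,330 s; 11,025 × 2,330 × 4 × 8 = 822,024,000 bytes.
Track D: 46 min = 2,760 s; 24,000 × 2,760 × 1 × 6 = 397,440,000 bytes.
Total = 2,191,097,600 bytes = 2.2 GB.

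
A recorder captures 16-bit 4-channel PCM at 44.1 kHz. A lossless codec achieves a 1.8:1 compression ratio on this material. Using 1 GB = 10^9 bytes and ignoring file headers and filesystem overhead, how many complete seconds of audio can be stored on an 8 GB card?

Uncompressed byte rate = 44,100 × 2 × 4 = 352,800 bytes/s.
After 1.8:1 compression, effective rate ≈ 196000 bytes/s.
Capacity = 8 × 1,000,000,000 = 8,000,000,000 bytes.
8,000,000,000 / effective rate ≈ 40816.33 s → 40,816 seconds.

40,816 seconds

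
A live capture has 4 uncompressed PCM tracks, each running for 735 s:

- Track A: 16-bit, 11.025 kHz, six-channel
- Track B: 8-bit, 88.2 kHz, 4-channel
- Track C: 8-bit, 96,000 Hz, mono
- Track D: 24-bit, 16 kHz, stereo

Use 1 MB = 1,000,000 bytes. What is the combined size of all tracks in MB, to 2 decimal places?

497.67 MB

Track A: 11,025 × 735 × 2 × 6 = 97,240,500 bytes.
Track B: 88,200 × 735 × 1 × 4 = 259,308,000 bytes.
Track C: 96,000 × 735 × 1 × 1 = 70,560,000 bytes.
Track D: 16,000 × 735 × 3 × 2 = 70,560,000 bytes.
Total = 497,668,500 bytes = 497.67 MB.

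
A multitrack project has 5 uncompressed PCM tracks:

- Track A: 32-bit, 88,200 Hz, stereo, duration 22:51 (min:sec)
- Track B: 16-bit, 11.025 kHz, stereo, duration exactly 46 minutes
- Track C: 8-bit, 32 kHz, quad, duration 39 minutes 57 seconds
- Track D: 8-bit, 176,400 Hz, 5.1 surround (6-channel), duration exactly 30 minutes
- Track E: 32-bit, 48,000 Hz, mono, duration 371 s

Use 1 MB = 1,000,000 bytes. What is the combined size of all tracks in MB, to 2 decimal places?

Track A: 22:51 (min:sec) = 1,371 s; 88,200 × 1,371 × 4 × 2 = 967,377,600 bytes.
Track B: exactly 46 minutes = 2,760 s; 11,025 × 2,760 × 2 × 2 = 121,716,000 bytes.
Track C: 39 minutes 57 seconds = 2,397 s; 32,000 × 2,397 × 1 × 4 = 306,816,000 bytes.
Track D: exactly 30 minutes = 1,800 s; 176,400 × 1,800 × 1 × 6 = 1,905,120,000 bytes.
Track E: 48,000 × 371 × 4 × 1 = 71,232,000 bytes.
Total = 3,372,261,600 bytes = 3372.26 MB.

3372.26 MB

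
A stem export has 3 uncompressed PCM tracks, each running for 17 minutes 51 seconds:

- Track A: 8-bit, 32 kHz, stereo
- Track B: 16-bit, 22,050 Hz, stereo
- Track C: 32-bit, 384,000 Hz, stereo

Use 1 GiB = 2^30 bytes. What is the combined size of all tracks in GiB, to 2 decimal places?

3.22 GiB

17 minutes 51 seconds = 1,071 s.
Track A: 32,000 × 1,071 × 1 × 2 = 68,544,000 bytes.
Track B: 22,050 × 1,071 × 2 × 2 = 94,462,200 bytes.
Track C: 384,000 × 1,071 × 4 × 2 = 3,290,112,000 bytes.
Total = 3,453,118,200 bytes = 3.22 GiB.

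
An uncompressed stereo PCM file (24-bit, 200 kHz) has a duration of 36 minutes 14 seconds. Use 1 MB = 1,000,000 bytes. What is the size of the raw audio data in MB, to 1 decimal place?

Duration = 36 minutes 14 seconds = 2,174 s.
Bytes = 200,000 samples/s × 2,174 s × 3 bytes/sample × 2 ch = 2,608,800,000 bytes.
2,608,800,000 / 1,000,000 = 2608.8 MB.

2608.8 MB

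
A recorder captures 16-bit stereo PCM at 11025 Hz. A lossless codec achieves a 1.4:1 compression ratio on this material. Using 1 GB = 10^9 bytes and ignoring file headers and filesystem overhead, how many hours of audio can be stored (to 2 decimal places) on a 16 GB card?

Uncompressed byte rate = 11,025 × 2 × 2 = 44,100 bytes/s.
After 1.4:1 compression, effective rate ≈ 31500 bytes/s.
Capacity = 16 × 1,000,000,000 = 16,000,000,000 bytes.
16,000,000,000 / effective rate ≈ 507936.51 s → 141.09 hours.

141.09 hours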